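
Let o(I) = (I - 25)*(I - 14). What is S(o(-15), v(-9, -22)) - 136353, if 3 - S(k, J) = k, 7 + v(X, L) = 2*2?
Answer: -137510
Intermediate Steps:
v(X, L) = -3 (v(X, L) = -7 + 2*2 = -7 + 4 = -3)
o(I) = (-25 + I)*(-14 + I)
S(k, J) = 3 - k
S(o(-15), v(-9, -22)) - 136353 = (3 - (350 + (-15)**2 - 39*(-15))) - 136353 = (3 - (350 + 225 + 585)) - 136353 = (3 - 1*1160) - 136353 = (3 - 1160) - 136353 = -1157 - 136353 = -137510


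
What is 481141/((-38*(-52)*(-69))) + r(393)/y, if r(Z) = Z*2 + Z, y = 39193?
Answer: -18696609637/5343730392 ≈ -3.4988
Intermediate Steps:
r(Z) = 3*Z (r(Z) = 2*Z + Z = 3*Z)
481141/((-38*(-52)*(-69))) + r(393)/y = 481141/((-38*(-52)*(-69))) + (3*393)/39193 = 481141/((1976*(-69))) + 1179*(1/39193) = 481141/(-136344) + 1179/39193 = 481141*(-1/136344) + 1179/39193 = -481141/136344 + 1179/39193 = -18696609637/5343730392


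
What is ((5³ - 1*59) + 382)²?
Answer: 200704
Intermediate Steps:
((5³ - 1*59) + 382)² = ((125 - 59) + 382)² = (66 + 382)² = 448² = 200704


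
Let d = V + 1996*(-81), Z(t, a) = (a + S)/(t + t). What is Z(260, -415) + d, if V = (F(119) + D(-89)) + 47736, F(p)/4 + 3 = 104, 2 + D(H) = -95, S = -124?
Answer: -59089699/520 ≈ -1.1363e+5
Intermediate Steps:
D(H) = -97 (D(H) = -2 - 95 = -97)
F(p) = 404 (F(p) = -12 + 4*104 = -12 + 416 = 404)
V = 48043 (V = (404 - 97) + 47736 = 307 + 47736 = 48043)
Z(t, a) = (-124 + a)/(2*t) (Z(t, a) = (a - 124)/(t + t) = (-124 + a)/((2*t)) = (-124 + a)*(1/(2*t)) = (-124 + a)/(2*t))
d = -113633 (d = 48043 + 1996*(-81) = 48043 - 161676 = -113633)
Z(260, -415) + d = (1/2)*(-124 - 415)/260 - 113633 = (1/2)*(1/260)*(-539) - 113633 = -539/520 - 113633 = -59089699/520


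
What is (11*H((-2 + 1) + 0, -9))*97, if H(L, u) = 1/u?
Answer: -1067/9 ≈ -118.56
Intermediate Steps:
(11*H((-2 + 1) + 0, -9))*97 = (11/(-9))*97 = (11*(-⅑))*97 = -11/9*97 = -1067/9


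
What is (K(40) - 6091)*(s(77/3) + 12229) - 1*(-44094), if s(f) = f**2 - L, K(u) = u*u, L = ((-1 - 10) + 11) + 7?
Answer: -57803479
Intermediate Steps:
L = 7 (L = (-11 + 11) + 7 = 0 + 7 = 7)
K(u) = u**2
s(f) = -7 + f**2 (s(f) = f**2 - 1*7 = f**2 - 7 = -7 + f**2)
(K(40) - 6091)*(s(77/3) + 12229) - 1*(-44094) = (40**2 - 6091)*((-7 + (77/3)**2) + 12229) - 1*(-44094) = (1600 - 6091)*((-7 + (77*(1/3))**2) + 12229) + 44094 = -4491*((-7 + (77/3)**2) + 12229) + 44094 = -4491*((-7 + 5929/9) + 12229) + 44094 = -4491*(5866/9 + 12229) + 44094 = -4491*115927/9 + 44094 = -57847573 + 44094 = -57803479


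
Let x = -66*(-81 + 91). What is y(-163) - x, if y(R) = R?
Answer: 497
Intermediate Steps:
x = -660 (x = -66*10 = -660)
y(-163) - x = -163 - 1*(-660) = -163 + 660 = 497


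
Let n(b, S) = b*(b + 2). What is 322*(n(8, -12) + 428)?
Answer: 163576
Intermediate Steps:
n(b, S) = b*(2 + b)
322*(n(8, -12) + 428) = 322*(8*(2 + 8) + 428) = 322*(8*10 + 428) = 322*(80 + 428) = 322*508 = 163576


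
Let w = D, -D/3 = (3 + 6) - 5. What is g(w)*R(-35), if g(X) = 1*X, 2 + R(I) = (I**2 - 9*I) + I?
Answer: -18036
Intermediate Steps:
R(I) = -2 + I**2 - 8*I (R(I) = -2 + ((I**2 - 9*I) + I) = -2 + (I**2 - 8*I) = -2 + I**2 - 8*I)
D = -12 (D = -3*((3 + 6) - 5) = -3*(9 - 5) = -3*4 = -12)
w = -12
g(X) = X
g(w)*R(-35) = -12*(-2 + (-35)**2 - 8*(-35)) = -12*(-2 + 1225 + 280) = -12*1503 = -18036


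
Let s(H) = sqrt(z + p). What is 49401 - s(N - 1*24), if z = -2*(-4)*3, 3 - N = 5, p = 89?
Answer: 49401 - sqrt(113) ≈ 49390.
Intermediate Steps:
N = -2 (N = 3 - 1*5 = 3 - 5 = -2)
z = 24 (z = 8*3 = 24)
s(H) = sqrt(113) (s(H) = sqrt(24 + 89) = sqrt(113))
49401 - s(N - 1*24) = 49401 - sqrt(113)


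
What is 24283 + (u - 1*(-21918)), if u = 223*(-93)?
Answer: 25462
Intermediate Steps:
u = -20739
24283 + (u - 1*(-21918)) = 24283 + (-20739 - 1*(-21918)) = 24283 + (-20739 + 21918) = 24283 + 1179 = 25462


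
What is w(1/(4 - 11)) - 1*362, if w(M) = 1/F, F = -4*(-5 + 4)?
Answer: -1447/4 ≈ -361.75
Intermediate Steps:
F = 4 (F = -4*(-1) = 4)
w(M) = 1/4
w(1/(4 - 11)) - 1*362 = 1/4 - 1*362 = 1/4 - 362 = -1447/4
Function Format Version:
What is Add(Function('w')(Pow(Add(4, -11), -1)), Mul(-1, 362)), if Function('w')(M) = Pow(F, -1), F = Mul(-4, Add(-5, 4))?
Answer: Rational(-1447, 4) ≈ -361.75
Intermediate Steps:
F = 4 (F = Mul(-4, -1) = 4)
Function('w')(M) = Rational(1, 4) (Function('w')(M) = Pow(4, -1) = Rational(1, 4))
Add(Function('w')(Pow(Add(4, -11), -1)), Mul(-1, 362)) = Add(Rational(1, 4), Mul(-1, 362)) = Add(Rational(1, 4), -362) = Rational(-1447, 4)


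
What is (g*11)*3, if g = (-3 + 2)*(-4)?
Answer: 132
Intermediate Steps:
g = 4 (g = -1*(-4) = 4)
(g*11)*3 = (4*11)*3 = 44*3 = 132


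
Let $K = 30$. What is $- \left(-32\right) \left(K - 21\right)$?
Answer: $288$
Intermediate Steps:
$- \left(-32\right) \left(K - 21\right) = - \left(-32\right) \left(30 - 21\right) = - \left(-32\right) 9 = \left(-1\right) \left(-288\right) = 288$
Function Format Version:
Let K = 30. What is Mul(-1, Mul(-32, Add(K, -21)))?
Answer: 288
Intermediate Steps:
Mul(-1, Mul(-32, Add(K, -21))) = Mul(-1, Mul(-32, Add(30, -21))) = Mul(-1, Mul(-32, 9)) = Mul(-1, -288) = 288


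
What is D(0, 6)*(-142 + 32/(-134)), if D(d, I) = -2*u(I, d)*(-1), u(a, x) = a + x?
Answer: -114360/67 ≈ -1706.9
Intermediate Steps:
D(d, I) = 2*I + 2*d (D(d, I) = -2*(I + d)*(-1) = (-2*I - 2*d)*(-1) = 2*I + 2*d)
D(0, 6)*(-142 + 32/(-134)) = (2*6 + 2*0)*(-142 + 32/(-134)) = (12 + 0)*(-142 + 32*(-1/134)) = 12*(-142 - 16/67) = 12*(-9530/67) = -114360/67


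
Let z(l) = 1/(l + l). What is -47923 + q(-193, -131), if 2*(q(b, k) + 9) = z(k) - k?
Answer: -25082047/524 ≈ -47867.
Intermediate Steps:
z(l) = 1/(2*l)
q(b, k) = -9 - k/2 + 1/(4*k) (q(b, k) = -9 + (1/(2*k) - k)/2 = -9 + (-k/2 + 1/(4*k)) = -9 - k/2 + 1/(4*k))
-47923 + q(-193, -131) = -47923 + (-9 - ½*(-131) + (¼)/(-131)) = -47923 + (-9 + 131/2 + (¼)*(-1/131)) = -47923 + (-9 + 131/2 - 1/524) = -47923 + 29605/524 = -25082047/524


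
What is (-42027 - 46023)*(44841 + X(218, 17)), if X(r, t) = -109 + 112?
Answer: -3948514200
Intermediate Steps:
X(r, t) = 3
(-42027 - 46023)*(44841 + X(218, 17)) = (-42027 - 46023)*(44841 + 3) = -88050*44844 = -3948514200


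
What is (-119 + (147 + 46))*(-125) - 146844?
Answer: -156094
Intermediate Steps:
(-119 + (147 + 46))*(-125) - 146844 = (-119 + 193)*(-125) - 146844 = 74*(-125) - 146844 = -9250 - 146844 = -156094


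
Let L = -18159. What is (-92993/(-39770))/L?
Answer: -92993/722183430 ≈ -0.00012877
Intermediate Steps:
(-92993/(-39770))/L = -92993/(-39770)/(-18159) = -92993*(-1/39770)*(-1/18159) = (92993/39770)*(-1/18159) = -92993/722183430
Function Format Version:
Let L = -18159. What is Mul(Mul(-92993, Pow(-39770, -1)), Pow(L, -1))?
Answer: Rational(-92993, 722183430) ≈ -0.00012877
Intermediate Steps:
Mul(Mul(-92993, Pow(-39770, -1)), Pow(L, -1)) = Mul(Mul(-92993, Pow(-39770, -1)), Pow(-18159, -1)) = Mul(Mul(-92993, Rational(-1, 39770)), Rational(-1, 18159)) = Mul(Rational(92993, 39770), Rational(-1, 18159)) = Rational(-92993, 722183430)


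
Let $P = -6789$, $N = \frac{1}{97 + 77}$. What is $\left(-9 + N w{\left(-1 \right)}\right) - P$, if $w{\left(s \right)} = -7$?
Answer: $\frac{1179713}{174} \approx 6780.0$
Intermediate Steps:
$N = \frac{1}{174} \approx 0.0057471$
$\left(-9 + N w{\left(-1 \right)}\right) - P = \left(-9 + \frac{1}{174} \left(-7\right)\right) - -6789 = \left(-9 - \frac{7}{174}\right) + 6789 = - \frac{1573}{174} + 6789 = \frac{1179713}{174}$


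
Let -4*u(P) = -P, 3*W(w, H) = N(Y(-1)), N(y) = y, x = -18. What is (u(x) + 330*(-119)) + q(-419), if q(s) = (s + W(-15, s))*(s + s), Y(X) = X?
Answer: 1872761/6 ≈ 3.1213e+5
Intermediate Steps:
W(w, H) = -⅓ (W(w, H) = (⅓)*(-1) = -⅓)
u(P) = P/4 (u(P) = -(-1)*P/4 = P/4)
q(s) = 2*s*(-⅓ + s) (q(s) = (s - ⅓)*(s + s) = (-⅓ + s)*(2*s) = 2*s*(-⅓ + s))
(u(x) + 330*(-119)) + q(-419) = ((¼)*(-18) + 330*(-119)) + (⅔)*(-419)*(-1 + 3*(-419)) = (-9/2 - 39270) + (⅔)*(-419)*(-1 - 1257) = -78549/2 + (⅔)*(-419)*(-1258) = -78549/2 + 1054204/3 = 1872761/6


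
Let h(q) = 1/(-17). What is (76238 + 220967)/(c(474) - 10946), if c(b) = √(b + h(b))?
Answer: -11060900162/407369103 - 59441*√136969/407369103 ≈ -27.206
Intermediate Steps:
h(q) = -1/17
c(b) = √(-1/17 + b) (c(b) = √(b - 1/17) = √(-1/17 + b))
(76238 + 220967)/(c(474) - 10946) = (76238 + 220967)/(√(-17 + 289*474)/17 - 10946) = 297205/(√(-17 + 136986)/17 - 10946) = 297205/(√136969/17 - 10946) = 297205/(-10946 + √136969/17)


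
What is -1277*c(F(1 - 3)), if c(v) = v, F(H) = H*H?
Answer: -5108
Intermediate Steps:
F(H) = H**2
-1277*c(F(1 - 3)) = -1277*(1 - 3)**2 = -1277*(-2)**2 = -1277*4 = -5108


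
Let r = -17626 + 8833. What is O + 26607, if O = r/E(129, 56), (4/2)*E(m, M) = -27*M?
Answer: 2235965/84 ≈ 26619.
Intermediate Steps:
E(m, M) = -27*M/2 (E(m, M) = (-27*M)/2 = -27*M/2)
r = -8793
O = 977/84 (O = -8793/((-27/2*56)) = -8793/(-756) = -8793*(-1/756) = 977/84 ≈ 11.631)
O + 26607 = 977/84 + 26607 = 2235965/84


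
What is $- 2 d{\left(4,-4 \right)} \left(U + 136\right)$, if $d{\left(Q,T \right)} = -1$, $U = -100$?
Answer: $72$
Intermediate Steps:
$- 2 d{\left(4,-4 \right)} \left(U + 136\right) = \left(-2\right) \left(-1\right) \left(-100 + 136\right) = 2 \cdot 36 = 72$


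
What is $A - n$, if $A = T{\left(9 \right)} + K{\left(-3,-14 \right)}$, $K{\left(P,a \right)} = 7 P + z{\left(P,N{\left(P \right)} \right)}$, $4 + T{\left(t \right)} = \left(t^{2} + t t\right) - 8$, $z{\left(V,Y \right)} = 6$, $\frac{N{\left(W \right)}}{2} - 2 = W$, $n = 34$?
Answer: $101$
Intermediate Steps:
$N{\left(W \right)} = 4 + 2 W$
$T{\left(t \right)} = -12 + 2 t^{2}$ ($T{\left(t \right)} = -4 - \left(8 - t^{2} - t t\right) = -4 + \left(\left(t^{2} + t^{2}\right) - 8\right) = -4 + \left(2 t^{2} - 8\right) = -4 + \left(-8 + 2 t^{2}\right) = -12 + 2 t^{2}$)
$K{\left(P,a \right)} = 6 + 7 P$ ($K{\left(P,a \right)} = 7 P + 6 = 6 + 7 P$)
$A = 135$ ($A = \left(-12 + 2 \cdot 9^{2}\right) + \left(6 + 7 \left(-3\right)\right) = \left(-12 + 2 \cdot 81\right) + \left(6 - 21\right) = \left(-12 + 162\right) - 15 = 150 - 15 = 135$)
$A - n = 135 - 34 = 101$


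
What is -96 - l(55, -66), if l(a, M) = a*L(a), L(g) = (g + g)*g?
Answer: -332846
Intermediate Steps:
L(g) = 2*g**2 (L(g) = (2*g)*g = 2*g**2)
l(a, M) = 2*a**3 (l(a, M) = a*(2*a**2) = 2*a**3)
-96 - l(55, -66) = -96 - 2*55**3 = -96 - 2*166375 = -96 - 1*332750 = -96 - 332750 = -332846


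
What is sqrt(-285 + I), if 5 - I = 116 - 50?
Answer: I*sqrt(346) ≈ 18.601*I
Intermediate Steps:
I = -61 (I = 5 - (116 - 50) = 5 - 1*66 = 5 - 66 = -61)
sqrt(-285 + I) = sqrt(-285 - 61) = sqrt(-346) = I*sqrt(346)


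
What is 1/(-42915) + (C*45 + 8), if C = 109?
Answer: 210841394/42915 ≈ 4913.0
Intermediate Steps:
1/(-42915) + (C*45 + 8) = 1/(-42915) + (109*45 + 8) = -1/42915 + (4905 + 8) = -1/42915 + 4913 = 210841394/42915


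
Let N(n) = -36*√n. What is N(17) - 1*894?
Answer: -894 - 36*√17 ≈ -1042.4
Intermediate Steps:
N(17) - 1*894 = -36*√17 - 1*894 = -36*√17 - 894 = -894 - 36*√17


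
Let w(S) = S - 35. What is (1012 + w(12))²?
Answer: 978121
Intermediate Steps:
w(S) = -35 + S
(1012 + w(12))² = (1012 + (-35 + 12))² = (1012 - 23)² = 989² = 978121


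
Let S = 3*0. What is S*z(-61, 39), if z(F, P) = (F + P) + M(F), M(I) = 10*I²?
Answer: 0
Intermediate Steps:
S = 0
z(F, P) = F + P + 10*F² (z(F, P) = (F + P) + 10*F² = F + P + 10*F²)
S*z(-61, 39) = 0*(-61 + 39 + 10*(-61)²) = 0*(-61 + 39 + 10*3721) = 0*(-61 + 39 + 37210) = 0*37188 = 0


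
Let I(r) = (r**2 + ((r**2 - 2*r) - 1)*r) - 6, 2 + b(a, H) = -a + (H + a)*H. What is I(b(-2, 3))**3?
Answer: 729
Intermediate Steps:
b(a, H) = -2 - a + H*(H + a) (b(a, H) = -2 + (-a + (H + a)*H) = -2 + (-a + H*(H + a)) = -2 - a + H*(H + a))
I(r) = -6 + r**2 + r*(-1 + r**2 - 2*r) (I(r) = (r**2 + (-1 + r**2 - 2*r)*r) - 6 = (r**2 + r*(-1 + r**2 - 2*r)) - 6 = -6 + r**2 + r*(-1 + r**2 - 2*r))
I(b(-2, 3))**3 = (-6 + (-2 + 3**2 - 1*(-2) + 3*(-2))**3 - (-2 + 3**2 - 1*(-2) + 3*(-2)) - (-2 + 3**2 - 1*(-2) + 3*(-2))**2)**3 = (-6 + (-2 + 9 + 2 - 6)**3 - (-2 + 9 + 2 - 6) - (-2 + 9 + 2 - 6)**2)**3 = (-6 + 3**3 - 1*3 - 1*3**2)**3 = (-6 + 27 - 3 - 1*9)**3 = (-6 + 27 - 3 - 9)**3 = 9**3 = 729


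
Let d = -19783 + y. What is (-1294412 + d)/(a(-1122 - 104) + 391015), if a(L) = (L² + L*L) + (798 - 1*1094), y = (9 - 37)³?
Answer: -1336147/3396871 ≈ -0.39335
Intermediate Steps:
y = -21952 (y = (-28)³ = -21952)
a(L) = -296 + 2*L² (a(L) = (L² + L²) + (798 - 1094) = 2*L² - 296 = -296 + 2*L²)
d = -41735 (d = -19783 - 21952 = -41735)
(-1294412 + d)/(a(-1122 - 104) + 391015) = (-1294412 - 41735)/((-296 + 2*(-1122 - 104)²) + 391015) = -1336147/((-296 + 2*(-1226)²) + 391015) = -1336147/((-296 + 2*1503076) + 391015) = -1336147/((-296 + 3006152) + 391015) = -1336147/(3005856 + 391015) = -1336147/3396871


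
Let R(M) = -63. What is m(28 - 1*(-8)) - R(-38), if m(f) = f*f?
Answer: 1359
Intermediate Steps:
m(f) = f²
m(28 - 1*(-8)) - R(-38) = (28 - 1*(-8))² - 1*(-63) = (28 + 8)² + 63 = 36² + 63 = 1296 + 63 = 1359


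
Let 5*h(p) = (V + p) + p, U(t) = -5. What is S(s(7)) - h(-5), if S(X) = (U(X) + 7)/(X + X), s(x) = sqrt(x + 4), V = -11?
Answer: 21/5 + sqrt(11)/11 ≈ 4.5015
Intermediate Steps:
s(x) = sqrt(4 + x)
S(X) = 1/X (S(X) = (-5 + 7)/(X + X) = 2/((2*X)) = 2*(1/(2*X)) = 1/X)
h(p) = -11/5 + 2*p/5 (h(p) = ((-11 + p) + p)/5 = (-11 + 2*p)/5 = -11/5 + 2*p/5)
S(s(7)) - h(-5) = 1/(sqrt(4 + 7)) - (-11/5 + (2/5)*(-5)) = 1/(sqrt(11)) - (-11/5 - 2) = sqrt(11)/11 - 1*(-21/5) = sqrt(11)/11 + 21/5 = 21/5 + sqrt(11)/11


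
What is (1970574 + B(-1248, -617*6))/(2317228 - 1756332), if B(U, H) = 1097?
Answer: 1971671/560896 ≈ 3.5152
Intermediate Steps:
(1970574 + B(-1248, -617*6))/(2317228 - 1756332) = (1970574 + 1097)/(2317228 - 1756332) = 1971671/560896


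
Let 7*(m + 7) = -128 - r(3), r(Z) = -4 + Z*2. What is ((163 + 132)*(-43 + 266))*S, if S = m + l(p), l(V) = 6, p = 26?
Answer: -9012545/7 ≈ -1.2875e+6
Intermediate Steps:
r(Z) = -4 + 2*Z
m = -179/7 (m = -7 + (-128 - (-4 + 2*3))/7 = -7 + (-128 - (-4 + 6))/7 = -7 + (-128 - 1*2)/7 = -7 + (-128 - 2)/7 = -7 + (⅐)*(-130) = -7 - 130/7 = -179/7 ≈ -25.571)
S = -137/7 (S = -179/7 + 6 = -137/7 ≈ -19.571)
((163 + 132)*(-43 + 266))*S = ((163 + 132)*(-43 + 266))*(-137/7) = (295*223)*(-137/7) = 65785*(-137/7) = -9012545/7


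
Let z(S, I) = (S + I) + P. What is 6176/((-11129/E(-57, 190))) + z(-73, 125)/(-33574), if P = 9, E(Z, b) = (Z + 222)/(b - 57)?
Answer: -34303538537/49694791118 ≈ -0.69028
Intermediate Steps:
E(Z, b) = (222 + Z)/(-57 + b)
z(S, I) = 9 + I + S (z(S, I) = (S + I) + 9 = (I + S) + 9 = 9 + I + S)
6176/((-11129/E(-57, 190))) + z(-73, 125)/(-33574) = 6176/((-11129*(-57 + 190)/(222 - 57))) + (9 + 125 - 73)/(-33574) = 6176/((-11129/(165/133))) + 61*(-1/33574) = 6176/((-11129/((1/133)*165))) - 61/33574 = 6176/((-11129/165/133)) - 61/33574 = 6176/((-11129*133/165)) - 61/33574 = 6176/(-1480157/165) - 61/33574 = 6176*(-165/1480157) - 61/33574 = -1019040/1480157 - 61/33574 = -34303538537/49694791118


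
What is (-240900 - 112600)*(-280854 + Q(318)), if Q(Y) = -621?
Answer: 99501412500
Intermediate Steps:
(-240900 - 112600)*(-280854 + Q(318)) = (-240900 - 112600)*(-280854 - 621) = -353500*(-281475) = 99501412500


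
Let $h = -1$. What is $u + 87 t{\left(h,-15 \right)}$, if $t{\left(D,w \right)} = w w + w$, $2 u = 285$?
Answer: $\frac{36825}{2} \approx 18413.0$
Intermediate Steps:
$u = \frac{285}{2}$ ($u = \frac{1}{2} \cdot 285 = \frac{285}{2} \approx 142.5$)
$t{\left(D,w \right)} = w + w^{2}$ ($t{\left(D,w \right)} = w^{2} + w = w + w^{2}$)
$u + 87 t{\left(h,-15 \right)} = \frac{285}{2} + 87 \left(- 15 \left(1 - 15\right)\right) = \frac{285}{2} + 87 \left(\left(-15\right) \left(-14\right)\right) = \frac{285}{2} + 87 \cdot 210 = \frac{285}{2} + 18270 = \frac{36825}{2}$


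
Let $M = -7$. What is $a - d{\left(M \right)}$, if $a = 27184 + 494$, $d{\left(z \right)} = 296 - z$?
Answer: $27375$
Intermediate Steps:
$a = 27678$
$a - d{\left(M \right)} = 27678 - \left(296 - -7\right) = 27678 - \left(296 + 7\right) = 27678 - 303 = 27375$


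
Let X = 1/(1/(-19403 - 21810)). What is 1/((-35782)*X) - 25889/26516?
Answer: -19089041406829/19551354718028 ≈ -0.97635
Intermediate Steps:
X = -41213 (X = 1/(1/(-41213)) = 1/(-1/41213) = -41213)
1/((-35782)*X) - 25889/26516 = 1/(-35782*(-41213)) - 25889/26516 = -1/35782*(-1/41213) - 25889*1/26516 = 1/1474683566 - 25889/26516 = -19089041406829/19551354718028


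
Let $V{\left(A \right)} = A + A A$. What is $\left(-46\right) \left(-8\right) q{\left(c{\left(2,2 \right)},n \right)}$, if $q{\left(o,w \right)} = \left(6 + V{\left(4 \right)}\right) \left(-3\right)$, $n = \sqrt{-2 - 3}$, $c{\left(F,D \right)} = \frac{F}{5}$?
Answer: $-28704$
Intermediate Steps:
$V{\left(A \right)} = A + A^{2}$
$c{\left(F,D \right)} = \frac{F}{5}$ ($c{\left(F,D \right)} = F \frac{1}{5} = \frac{F}{5}$)
$n = i \sqrt{5}$ ($n = \sqrt{-5} = i \sqrt{5} \approx 2.2361 i$)
$q{\left(o,w \right)} = -78$ ($q{\left(o,w \right)} = \left(6 + 4 \left(1 + 4\right)\right) \left(-3\right) = \left(6 + 4 \cdot 5\right) \left(-3\right) = \left(6 + 20\right) \left(-3\right) = 26 \left(-3\right) = -78$)
$\left(-46\right) \left(-8\right) q{\left(c{\left(2,2 \right)},n \right)} = \left(-46\right) \left(-8\right) \left(-78\right) = 368 \left(-78\right) = -28704$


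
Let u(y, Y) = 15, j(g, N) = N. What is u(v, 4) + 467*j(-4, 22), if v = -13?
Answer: 10289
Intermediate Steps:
u(v, 4) + 467*j(-4, 22) = 15 + 467*22 = 15 + 10274 = 10289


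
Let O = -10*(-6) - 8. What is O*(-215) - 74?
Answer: -11254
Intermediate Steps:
O = 52 (O = 60 - 8 = 52)
O*(-215) - 74 = 52*(-215) - 74 = -11180 - 74 = -11254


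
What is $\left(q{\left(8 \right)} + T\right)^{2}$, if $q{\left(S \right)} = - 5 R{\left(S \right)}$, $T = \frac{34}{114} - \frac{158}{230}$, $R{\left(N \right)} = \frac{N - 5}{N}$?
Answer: $\frac{14091826681}{2749953600} \approx 5.1244$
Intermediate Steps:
$R{\left(N \right)} = \frac{-5 + N}{N}$
$T = - \frac{2548}{6555}$ ($T = 34 \cdot \frac{1}{114} - \frac{79}{115} = \frac{17}{57} - \frac{79}{115} = - \frac{2548}{6555} \approx -0.38871$)
$q{\left(S \right)} = - \frac{5 \left(-5 + S\right)}{S}$ ($q{\left(S \right)} = - 5 \frac{-5 + S}{S} = - \frac{5 \left(-5 + S\right)}{S}$)
$\left(q{\left(8 \right)} + T\right)^{2} = \left(\left(-5 + \frac{25}{8}\right) - \frac{2548}{6555}\right)^{2} = \left(- \frac{15}{8} - \frac{2548}{6555}\right)^{2} = \left(- \frac{118709}{52440}\right)^{2} = \frac{14091826681}{2749953600}$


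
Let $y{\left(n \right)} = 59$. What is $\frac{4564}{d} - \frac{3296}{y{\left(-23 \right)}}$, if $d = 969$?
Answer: $- \frac{2924548}{57171} \approx -51.154$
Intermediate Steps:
$\frac{4564}{d} - \frac{3296}{y{\left(-23 \right)}} = \frac{4564}{969} - \frac{3296}{59} = - \frac{2924548}{57171}$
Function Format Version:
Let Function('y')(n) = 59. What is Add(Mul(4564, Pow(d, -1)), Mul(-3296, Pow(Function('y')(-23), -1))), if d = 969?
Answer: Rational(-2924548, 57171) ≈ -51.154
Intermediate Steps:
Add(Mul(4564, Pow(d, -1)), Mul(-3296, Pow(Function('y')(-23), -1))) = Add(Mul(4564, Pow(969, -1)), Mul(-3296, Pow(59, -1))) = Add(Mul(4564, Rational(1, 969)), Mul(-3296, Rational(1, 59))) = Add(Rational(4564, 969), Rational(-3296, 59)) = Rational(-2924548, 57171)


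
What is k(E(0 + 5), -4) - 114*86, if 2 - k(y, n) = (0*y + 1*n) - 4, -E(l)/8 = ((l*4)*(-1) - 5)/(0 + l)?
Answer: -9794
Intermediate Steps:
E(l) = -8*(-5 - 4*l)/l (E(l) = -8*((l*4)*(-1) - 5)/(0 + l) = -8*((4*l)*(-1) - 5)/l = -8*(-4*l - 5)/l = -8*(-5 - 4*l)/l)
k(y, n) = 6 - n (k(y, n) = 2 - ((0*y + 1*n) - 4) = 2 - ((0 + n) - 4) = 2 - (n - 4) = 2 - (-4 + n) = 2 + (4 - n) = 6 - n)
k(E(0 + 5), -4) - 114*86 = (6 - 1*(-4)) - 114*86 = (6 + 4) - 9804 = 10 - 9804 = -9794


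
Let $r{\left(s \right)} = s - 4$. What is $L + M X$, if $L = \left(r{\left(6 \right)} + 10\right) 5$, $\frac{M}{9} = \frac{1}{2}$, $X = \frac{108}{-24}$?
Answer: $\frac{159}{4} \approx 39.75$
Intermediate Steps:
$r{\left(s \right)} = -4 + s$
$X = - \frac{9}{2}$ ($X = 108 \left(- \frac{1}{24}\right) = - \frac{9}{2} \approx -4.5$)
$M = \frac{9}{2} \approx 4.5$
$L = 60$ ($L = \left(\left(-4 + 6\right) + 10\right) 5 = \left(2 + 10\right) 5 = 12 \cdot 5 = 60$)
$L + M X = 60 + \frac{9}{2} \left(- \frac{9}{2}\right) = 60 - \frac{81}{4} = \frac{159}{4}$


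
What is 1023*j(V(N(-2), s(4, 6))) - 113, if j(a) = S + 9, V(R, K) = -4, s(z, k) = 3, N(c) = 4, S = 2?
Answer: 11140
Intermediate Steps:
j(a) = 11 (j(a) = 2 + 9 = 11)
1023*j(V(N(-2), s(4, 6))) - 113 = 1023*11 - 113 = 11253 - 113 = 11140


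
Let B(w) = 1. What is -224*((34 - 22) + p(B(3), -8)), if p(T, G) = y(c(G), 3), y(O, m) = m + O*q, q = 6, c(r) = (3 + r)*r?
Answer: -57120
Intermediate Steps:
c(r) = r*(3 + r)
y(O, m) = m + 6*O (y(O, m) = m + O*6 = m + 6*O)
p(T, G) = 3 + 6*G*(3 + G) (p(T, G) = 3 + 6*(G*(3 + G)) = 3 + 6*G*(3 + G))
-224*((34 - 22) + p(B(3), -8)) = -224*((34 - 22) + (3 + 6*(-8)*(3 - 8))) = -224*(12 + (3 + 6*(-8)*(-5))) = -224*(12 + (3 + 240)) = -224*(12 + 243) = -224*255 = -57120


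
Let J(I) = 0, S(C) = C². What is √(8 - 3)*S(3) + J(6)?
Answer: 9*√5 ≈ 20.125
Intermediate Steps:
√(8 - 3)*S(3) + J(6) = √(8 - 3)*3² + 0 = √5*9 + 0 = 9*√5 + 0 = 9*√5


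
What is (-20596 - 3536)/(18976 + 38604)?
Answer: -6033/14395 ≈ -0.41910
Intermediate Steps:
(-20596 - 3536)/(18976 + 38604) = -24132/57580 = -24132*1/57580 = -6033/14395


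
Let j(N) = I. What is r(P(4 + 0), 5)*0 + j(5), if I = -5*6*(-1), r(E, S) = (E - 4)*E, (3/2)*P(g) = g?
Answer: 30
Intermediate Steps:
P(g) = 2*g/3
r(E, S) = E*(-4 + E) (r(E, S) = (-4 + E)*E = E*(-4 + E))
I = 30 (I = -30*(-1) = 30)
j(N) = 30
r(P(4 + 0), 5)*0 + j(5) = ((2*(4 + 0)/3)*(-4 + 2*(4 + 0)/3))*0 + 30 = (((2/3)*4)*(-4 + (2/3)*4))*0 + 30 = (8*(-4 + 8/3)/3)*0 + 30 = ((8/3)*(-4/3))*0 + 30 = -32/9*0 + 30 = 0 + 30 = 30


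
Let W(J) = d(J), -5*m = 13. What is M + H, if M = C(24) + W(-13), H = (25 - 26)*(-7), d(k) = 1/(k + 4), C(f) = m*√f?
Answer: 62/9 - 26*√6/5 ≈ -5.8485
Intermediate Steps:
m = -13/5 (m = -⅕*13 = -13/5 ≈ -2.6000)
C(f) = -13*√f/5
d(k) = 1/(4 + k)
W(J) = 1/(4 + J)
H = 7 (H = -1*(-7) = 7)
M = -⅑ - 26*√6/5 (M = -26*√6/5 + 1/(4 - 13) = -26*√6/5 + 1/(-9) = -26*√6/5 - ⅑ = -⅑ - 26*√6/5 ≈ -12.848)
M + H = (-⅑ - 26*√6/5) + 7 = 62/9 - 26*√6/5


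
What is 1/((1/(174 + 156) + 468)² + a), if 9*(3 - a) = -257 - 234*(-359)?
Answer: 36300/7612995427 ≈ 4.7682e-6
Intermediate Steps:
a = -83722/9 (a = 3 - (-257 - 234*(-359))/9 = 3 - (-257 + 84006)/9 = 3 - ⅑*83749 = 3 - 83749/9 = -83722/9 ≈ -9302.4)
1/((1/(174 + 156) + 468)² + a) = 1/((1/(174 + 156) + 468)² - 83722/9) = 1/((1/330 + 468)² - 83722/9) = 1/((154441/330)² - 83722/9) = 1/(23852022481/108900 - 83722/9) = 1/(7612995427/36300) = 36300/7612995427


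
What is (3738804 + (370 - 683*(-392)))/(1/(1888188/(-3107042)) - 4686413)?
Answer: -3782899689540/4424415948343 ≈ -0.85501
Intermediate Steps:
(3738804 + (370 - 683*(-392)))/(1/(1888188/(-3107042)) - 4686413) = (3738804 + (370 + 267736))/(1/(1888188*(-1/3107042)) - 4686413) = (3738804 + 268106)/(1/(-944094/1553521) - 4686413) = 4006910/(-1553521/944094 - 4686413) = 4006910/(-4424415948343/944094) = 4006910*(-944094/4424415948343) = -3782899689540/4424415948343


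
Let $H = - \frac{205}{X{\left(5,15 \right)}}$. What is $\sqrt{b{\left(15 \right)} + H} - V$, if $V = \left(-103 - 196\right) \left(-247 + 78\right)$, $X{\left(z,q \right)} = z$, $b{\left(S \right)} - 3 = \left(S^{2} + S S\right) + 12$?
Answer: $-50531 + 2 \sqrt{106} \approx -50510.0$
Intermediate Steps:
$b{\left(S \right)} = 15 + 2 S^{2}$ ($b{\left(S \right)} = 3 + \left(\left(S^{2} + S S\right) + 12\right) = 3 + \left(\left(S^{2} + S^{2}\right) + 12\right) = 3 + \left(2 S^{2} + 12\right) = 3 + \left(12 + 2 S^{2}\right) = 15 + 2 S^{2}$)
$V = 50531$ ($V = \left(-299\right) \left(-169\right) = 50531$)
$H = -41$ ($H = - \frac{205}{5} = \left(-205\right) \frac{1}{5} = -41$)
$\sqrt{b{\left(15 \right)} + H} - V = \sqrt{\left(15 + 2 \cdot 15^{2}\right) - 41} - 50531 = \sqrt{\left(15 + 2 \cdot 225\right) - 41} - 50531 = \sqrt{\left(15 + 450\right) - 41} - 50531 = \sqrt{465 - 41} - 50531 = \sqrt{424} - 50531 = 2 \sqrt{106} - 50531 = -50531 + 2 \sqrt{106}$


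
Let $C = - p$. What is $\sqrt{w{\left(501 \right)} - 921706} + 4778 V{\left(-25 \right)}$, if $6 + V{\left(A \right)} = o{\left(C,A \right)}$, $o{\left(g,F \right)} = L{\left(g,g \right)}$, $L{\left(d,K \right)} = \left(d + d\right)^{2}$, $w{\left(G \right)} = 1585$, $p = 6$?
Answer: $659364 + i \sqrt{920121} \approx 6.5936 \cdot 10^{5} + 959.23 i$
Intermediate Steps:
$C = -6$ ($C = \left(-1\right) 6 = -6$)
$L{\left(d,K \right)} = 4 d^{2}$ ($L{\left(d,K \right)} = \left(2 d\right)^{2} = 4 d^{2}$)
$o{\left(g,F \right)} = 4 g^{2}$
$V{\left(A \right)} = 138$ ($V{\left(A \right)} = -6 + 4 \left(-6\right)^{2} = -6 + 4 \cdot 36 = -6 + 144 = 138$)
$\sqrt{w{\left(501 \right)} - 921706} + 4778 V{\left(-25 \right)} = \sqrt{1585 - 921706} + 4778 \cdot 138 = \sqrt{-920121} + 659364 = i \sqrt{920121} + 659364 = 659364 + i \sqrt{920121}$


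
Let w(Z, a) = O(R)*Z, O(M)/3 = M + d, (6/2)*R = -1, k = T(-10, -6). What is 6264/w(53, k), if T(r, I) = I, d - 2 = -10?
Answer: -6264/1325 ≈ -4.7275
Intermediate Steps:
d = -8 (d = 2 - 10 = -8)
k = -6
R = -1/3 (R = (1/3)*(-1) = -1/3 ≈ -0.33333)
O(M) = -24 + 3*M (O(M) = 3*(M - 8) = 3*(-8 + M) = -24 + 3*M)
w(Z, a) = -25*Z (w(Z, a) = (-24 + 3*(-1/3))*Z = (-24 - 1)*Z = -25*Z)
6264/w(53, k) = 6264/((-25*53)) = 6264/(-1325) = 6264*(-1/1325) = -6264/1325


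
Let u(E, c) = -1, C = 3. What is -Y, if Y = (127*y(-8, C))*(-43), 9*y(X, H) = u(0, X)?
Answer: -5461/9 ≈ -606.78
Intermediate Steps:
y(X, H) = -⅑ (y(X, H) = (⅑)*(-1) = -⅑)
Y = 5461/9 (Y = (127*(-⅑))*(-43) = -127/9*(-43) = 5461/9 ≈ 606.78)
-Y = -1*5461/9 = -5461/9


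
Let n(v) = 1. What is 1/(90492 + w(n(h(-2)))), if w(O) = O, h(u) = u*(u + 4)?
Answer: 1/90493 ≈ 1.1051e-5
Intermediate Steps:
h(u) = u*(4 + u)
1/(90492 + w(n(h(-2)))) = 1/(90492 + 1) = 1/90493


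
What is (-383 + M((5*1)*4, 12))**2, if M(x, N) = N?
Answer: 137641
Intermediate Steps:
(-383 + M((5*1)*4, 12))**2 = (-383 + 12)**2 = (-371)**2 = 137641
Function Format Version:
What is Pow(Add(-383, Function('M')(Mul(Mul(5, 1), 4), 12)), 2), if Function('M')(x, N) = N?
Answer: 137641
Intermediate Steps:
Pow(Add(-383, Function('M')(Mul(Mul(5, 1), 4), 12)), 2) = Pow(Add(-383, 12), 2) = Pow(-371, 2) = 137641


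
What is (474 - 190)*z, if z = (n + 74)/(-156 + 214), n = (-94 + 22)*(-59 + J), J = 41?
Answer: 194540/29 ≈ 6708.3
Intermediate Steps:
n = 1296 (n = (-94 + 22)*(-59 + 41) = -72*(-18) = 1296)
z = 685/29 (z = (1296 + 74)/(-156 + 214) = 1370/58 = 1370*(1/58) = 685/29 ≈ 23.621)
(474 - 190)*z = (474 - 190)*(685/29) = 284*(685/29) = 194540/29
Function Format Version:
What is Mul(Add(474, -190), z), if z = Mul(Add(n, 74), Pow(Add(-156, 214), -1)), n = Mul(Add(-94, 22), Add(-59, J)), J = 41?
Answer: Rational(194540, 29) ≈ 6708.3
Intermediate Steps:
n = 1296 (n = Mul(Add(-94, 22), Add(-59, 41)) = Mul(-72, -18) = 1296)
z = Rational(685, 29) (z = Mul(Add(1296, 74), Pow(Add(-156, 214), -1)) = Mul(1370, Pow(58, -1)) = Mul(1370, Rational(1, 58)) = Rational(685, 29) ≈ 23.621)
Mul(Add(474, -190), z) = Mul(Add(474, -190), Rational(685, 29)) = Mul(284, Rational(685, 29)) = Rational(194540, 29)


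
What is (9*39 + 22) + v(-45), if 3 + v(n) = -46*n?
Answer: 2440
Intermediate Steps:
v(n) = -3 - 46*n
(9*39 + 22) + v(-45) = (9*39 + 22) + (-3 - 46*(-45)) = (351 + 22) + (-3 + 2070) = 373 + 2067 = 2440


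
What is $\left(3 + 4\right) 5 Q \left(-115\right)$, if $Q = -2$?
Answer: $8050$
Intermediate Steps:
$\left(3 + 4\right) 5 Q \left(-115\right) = \left(3 + 4\right) 5 \left(-2\right) \left(-115\right) = 7 \cdot 5 \left(-2\right) \left(-115\right) = 35 \left(-2\right) \left(-115\right) = \left(-70\right) \left(-115\right) = 8050$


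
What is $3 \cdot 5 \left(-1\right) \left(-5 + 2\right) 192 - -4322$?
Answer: $12962$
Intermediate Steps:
$3 \cdot 5 \left(-1\right) \left(-5 + 2\right) 192 - -4322 = 15 \left(-1\right) \left(-3\right) 192 + \left(4374 - 52\right) = \left(-15\right) \left(-3\right) 192 + 4322 = 45 \cdot 192 + 4322 = 8640 + 4322 = 12962$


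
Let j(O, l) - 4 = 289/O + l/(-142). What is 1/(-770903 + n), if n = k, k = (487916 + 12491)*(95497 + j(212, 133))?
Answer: 15052/719317190269555 ≈ 2.0925e-11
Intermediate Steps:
j(O, l) = 4 + 289/O - l/142 (j(O, l) = 4 + (289/O + l/(-142)) = 4 + (289/O + l*(-1/142)) = 4 + (289/O - l/142) = 4 + 289/O - l/142)
k = 719328793901511/15052 (k = (487916 + 12491)*(95497 + (4 + 289/212 - 1/142*133)) = 500407*(95497 + (4 + 289*(1/212) - 133/142)) = 500407*(95497 + (4 + 289/212 - 133/142)) = 500407*(95497 + 66629/15052) = 500407*(1437487473/15052) = 719328793901511/15052 ≈ 4.7790e+10)
n = 719328793901511/15052 ≈ 4.7790e+10
1/(-770903 + n) = 1/(-770903 + 719328793901511/15052) = 1/(719317190269555/15052) = 15052/719317190269555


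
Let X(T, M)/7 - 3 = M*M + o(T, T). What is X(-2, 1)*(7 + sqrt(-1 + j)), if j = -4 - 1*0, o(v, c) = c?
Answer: 98 + 14*I*sqrt(5) ≈ 98.0 + 31.305*I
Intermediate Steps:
j = -4 (j = -4 + 0 = -4)
X(T, M) = 21 + 7*T + 7*M**2 (X(T, M) = 21 + 7*(M*M + T) = 21 + 7*(M**2 + T) = 21 + 7*(T + M**2) = 21 + (7*T + 7*M**2) = 21 + 7*T + 7*M**2)
X(-2, 1)*(7 + sqrt(-1 + j)) = (21 + 7*(-2) + 7*1**2)*(7 + sqrt(-1 - 4)) = (21 - 14 + 7*1)*(7 + sqrt(-5)) = (21 - 14 + 7)*(7 + I*sqrt(5)) = 14*(7 + I*sqrt(5)) = 98 + 14*I*sqrt(5)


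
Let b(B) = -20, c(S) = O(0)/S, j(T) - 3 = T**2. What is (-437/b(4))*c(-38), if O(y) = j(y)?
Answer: -69/40 ≈ -1.7250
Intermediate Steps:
j(T) = 3 + T**2
O(y) = 3 + y**2
c(S) = 3/S (c(S) = (3 + 0**2)/S = (3 + 0)/S = 3/S)
(-437/b(4))*c(-38) = (-437/(-20))*(3/(-38)) = (-437*(-1/20))*(3*(-1/38)) = (437/20)*(-3/38) = -69/40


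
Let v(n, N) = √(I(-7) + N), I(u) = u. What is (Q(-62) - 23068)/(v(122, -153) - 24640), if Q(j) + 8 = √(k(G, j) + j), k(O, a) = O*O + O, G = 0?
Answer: 3553704/3794561 + √155/75891220 - 154*I*√62/3794561 + 5769*I*√10/37945610 ≈ 0.93653 + 0.00016121*I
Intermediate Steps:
k(O, a) = O + O² (k(O, a) = O² + O = O + O²)
Q(j) = -8 + √j (Q(j) = -8 + √(0*(1 + 0) + j) = -8 + √(0*1 + j) = -8 + √(0 + j) = -8 + √j)
v(n, N) = √(-7 + N)
(Q(-62) - 23068)/(v(122, -153) - 24640) = ((-8 + √(-62)) - 23068)/(√(-7 - 153) - 24640) = ((-8 + I*√62) - 23068)/(√(-160) - 24640) = (-23076 + I*√62)/(4*I*√10 - 24640) = (-23076 + I*√62)/(-24640 + 4*I*√10)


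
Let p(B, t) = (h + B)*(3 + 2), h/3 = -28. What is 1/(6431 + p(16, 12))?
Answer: 1/6091 ≈ 0.00016418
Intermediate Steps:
h = -84 (h = 3*(-28) = -84)
p(B, t) = -420 + 5*B (p(B, t) = (-84 + B)*(3 + 2) = (-84 + B)*5 = -420 + 5*B)
1/(6431 + p(16, 12)) = 1/(6431 + (-420 + 5*16)) = 1/(6431 + (-420 + 80)) = 1/(6431 - 340) = 1/6091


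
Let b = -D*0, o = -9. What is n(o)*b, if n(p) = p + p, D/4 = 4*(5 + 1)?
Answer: 0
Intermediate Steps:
D = 96 (D = 4*(4*(5 + 1)) = 4*(4*6) = 4*24 = 96)
n(p) = 2*p
b = 0 (b = -1*96*0 = -96*0 = 0)
n(o)*b = (2*(-9))*0 = -18*0 = 0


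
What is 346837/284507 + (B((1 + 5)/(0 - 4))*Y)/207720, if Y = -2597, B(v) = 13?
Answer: 62439740813/59097794040 ≈ 1.0565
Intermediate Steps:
346837/284507 + (B((1 + 5)/(0 - 4))*Y)/207720 = 346837/284507 + (13*(-2597))/207720 = 346837*(1/284507) - 33761*1/207720 = 346837/284507 - 33761/207720 = 62439740813/59097794040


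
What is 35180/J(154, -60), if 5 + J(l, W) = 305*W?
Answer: -7036/3661 ≈ -1.9219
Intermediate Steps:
J(l, W) = -5 + 305*W
35180/J(154, -60) = 35180/(-5 + 305*(-60)) = 35180/(-5 - 18300) = 35180/(-18305) = 35180*(-1/18305) = -7036/3661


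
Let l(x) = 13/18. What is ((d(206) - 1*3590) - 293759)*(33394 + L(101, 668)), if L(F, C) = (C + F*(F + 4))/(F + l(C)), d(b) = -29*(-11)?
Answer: -18221996835840/1831 ≈ -9.9519e+9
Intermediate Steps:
l(x) = 13/18 (l(x) = 13*(1/18) = 13/18)
d(b) = 319
L(F, C) = (C + F*(4 + F))/(13/18 + F) (L(F, C) = (C + F*(F + 4))/(F + 13/18) = (C + F*(4 + F))/(13/18 + F))
((d(206) - 1*3590) - 293759)*(33394 + L(101, 668)) = ((319 - 1*3590) - 293759)*(33394 + 18*(668 + 101² + 4*101)/(13 + 18*101)) = ((319 - 3590) - 293759)*(33394 + 18*(668 + 10201 + 404)/(13 + 1818)) = (-3271 - 293759)*(33394 + 18*11273/1831) = -297030*(33394 + 18*(1/1831)*11273) = -297030*(33394 + 202914/1831) = -297030*61347328/1831 = -18221996835840/1831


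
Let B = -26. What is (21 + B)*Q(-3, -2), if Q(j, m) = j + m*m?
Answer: -5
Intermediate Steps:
Q(j, m) = j + m**2
(21 + B)*Q(-3, -2) = (21 - 26)*(-3 + (-2)**2) = -5*(-3 + 4) = -5*1 = -5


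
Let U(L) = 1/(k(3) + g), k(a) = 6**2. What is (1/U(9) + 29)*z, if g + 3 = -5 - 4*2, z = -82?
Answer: -4018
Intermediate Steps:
k(a) = 36
g = -16 (g = -3 + (-5 - 4*2) = -3 + (-5 - 8) = -3 - 13 = -16)
U(L) = 1/20 (U(L) = 1/(36 - 16) = 1/20)
(1/U(9) + 29)*z = (1/(1/20) + 29)*(-82) = (20 + 29)*(-82) = 49*(-82) = -4018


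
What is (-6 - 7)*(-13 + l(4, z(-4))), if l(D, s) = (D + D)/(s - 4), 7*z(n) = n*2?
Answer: 1703/9 ≈ 189.22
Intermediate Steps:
z(n) = 2*n/7 (z(n) = (n*2)/7 = (2*n)/7 = 2*n/7)
l(D, s) = 2*D/(-4 + s) (l(D, s) = (2*D)/(-4 + s) = 2*D/(-4 + s))
(-6 - 7)*(-13 + l(4, z(-4))) = (-6 - 7)*(-13 + 2*4/(-4 + (2/7)*(-4))) = -13*(-13 + 2*4/(-4 - 8/7)) = -13*(-13 + 2*4/(-36/7)) = -13*(-13 + 2*4*(-7/36)) = -13*(-13 - 14/9) = -13*(-131/9) = 1703/9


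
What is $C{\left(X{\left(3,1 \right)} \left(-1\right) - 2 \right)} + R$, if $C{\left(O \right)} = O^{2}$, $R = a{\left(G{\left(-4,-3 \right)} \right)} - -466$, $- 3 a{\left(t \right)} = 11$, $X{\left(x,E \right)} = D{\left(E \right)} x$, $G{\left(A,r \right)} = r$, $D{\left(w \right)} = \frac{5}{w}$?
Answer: $\frac{2254}{3} \approx 751.33$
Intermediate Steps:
$X{\left(x,E \right)} = \frac{5 x}{E}$ ($X{\left(x,E \right)} = \frac{5}{E} x = \frac{5 x}{E}$)
$a{\left(t \right)} = - \frac{11}{3}$ ($a{\left(t \right)} = \left(- \frac{1}{3}\right) 11 = - \frac{11}{3}$)
$R = \frac{1387}{3}$ ($R = - \frac{11}{3} - -466 = - \frac{11}{3} + 466 = \frac{1387}{3} \approx 462.33$)
$C{\left(X{\left(3,1 \right)} \left(-1\right) - 2 \right)} + R = \left(5 \cdot 3 \cdot 1^{-1} \left(-1\right) - 2\right)^{2} + \frac{1387}{3} = \left(5 \cdot 3 \cdot 1 \left(-1\right) - 2\right)^{2} + \frac{1387}{3} = \left(15 \left(-1\right) - 2\right)^{2} + \frac{1387}{3} = \left(-15 - 2\right)^{2} + \frac{1387}{3} = \left(-17\right)^{2} + \frac{1387}{3} = 289 + \frac{1387}{3} = \frac{2254}{3}$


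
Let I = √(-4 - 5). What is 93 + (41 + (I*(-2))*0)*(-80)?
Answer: -3187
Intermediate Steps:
I = 3*I (I = √(-9) = 3*I ≈ 3.0*I)
93 + (41 + (I*(-2))*0)*(-80) = 93 + (41 + ((3*I)*(-2))*0)*(-80) = 93 + (41 - 6*I*0)*(-80) = 93 + (41 + 0)*(-80) = 93 + 41*(-80) = 93 - 3280 = -3187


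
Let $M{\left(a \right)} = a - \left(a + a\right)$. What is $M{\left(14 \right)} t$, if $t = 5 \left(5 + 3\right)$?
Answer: $-560$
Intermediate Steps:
$M{\left(a \right)} = - a$ ($M{\left(a \right)} = a - 2 a = - a$)
$t = 40$ ($t = 5 \cdot 8 = 40$)
$M{\left(14 \right)} t = \left(-1\right) 14 \cdot 40 = \left(-14\right) 40 = -560$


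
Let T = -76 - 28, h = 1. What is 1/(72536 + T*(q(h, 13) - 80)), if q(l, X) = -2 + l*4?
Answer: 1/80648 ≈ 1.2400e-5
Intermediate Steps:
T = -104
q(l, X) = -2 + 4*l
1/(72536 + T*(q(h, 13) - 80)) = 1/(72536 - 104*((-2 + 4*1) - 80)) = 1/(72536 - 104*((-2 + 4) - 80)) = 1/(72536 - 104*(2 - 80)) = 1/(72536 - 104*(-78)) = 1/(72536 + 8112) = 1/80648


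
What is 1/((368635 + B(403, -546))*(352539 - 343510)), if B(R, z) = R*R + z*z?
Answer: 1/7486485640 ≈ 1.3357e-10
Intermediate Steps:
B(R, z) = R² + z²
1/((368635 + B(403, -546))*(352539 - 343510)) = 1/((368635 + (403² + (-546)²))*(352539 - 343510)) = 1/((368635 + (162409 + 298116))*9029) = 1/((368635 + 460525)*9029) = 1/(829160*9029) = 1/7486485640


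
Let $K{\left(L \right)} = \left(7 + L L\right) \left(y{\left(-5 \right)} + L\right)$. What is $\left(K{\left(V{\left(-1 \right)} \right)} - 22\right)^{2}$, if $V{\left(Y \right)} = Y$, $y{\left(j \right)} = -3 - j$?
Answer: $196$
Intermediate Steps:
$K{\left(L \right)} = \left(2 + L\right) \left(7 + L^{2}\right)$ ($K{\left(L \right)} = \left(7 + L L\right) \left(\left(-3 - -5\right) + L\right) = \left(7 + L^{2}\right) \left(\left(-3 + 5\right) + L\right) = \left(7 + L^{2}\right) \left(2 + L\right) = \left(2 + L\right) \left(7 + L^{2}\right)$)
$\left(K{\left(V{\left(-1 \right)} \right)} - 22\right)^{2} = \left(\left(14 + \left(-1\right)^{3} + 2 \left(-1\right)^{2} + 7 \left(-1\right)\right) - 22\right)^{2} = \left(\left(14 - 1 + 2 \cdot 1 - 7\right) - 22\right)^{2} = \left(\left(14 - 1 + 2 - 7\right) - 22\right)^{2} = \left(8 - 22\right)^{2} = \left(-14\right)^{2} = 196$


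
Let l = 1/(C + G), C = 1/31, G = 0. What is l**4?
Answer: 923521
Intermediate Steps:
C = 1/31 ≈ 0.032258
l = 31 (l = 1/(1/31 + 0) = 1/(1/31) = 31)
l**4 = 31**4 = 923521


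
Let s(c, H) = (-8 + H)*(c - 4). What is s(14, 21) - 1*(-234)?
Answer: 364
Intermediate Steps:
s(c, H) = (-8 + H)*(-4 + c)
s(14, 21) - 1*(-234) = (32 - 8*14 - 4*21 + 21*14) - 1*(-234) = (32 - 112 - 84 + 294) + 234 = 130 + 234 = 364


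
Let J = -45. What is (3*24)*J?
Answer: -3240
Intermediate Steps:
(3*24)*J = (3*24)*(-45) = 72*(-45) = -3240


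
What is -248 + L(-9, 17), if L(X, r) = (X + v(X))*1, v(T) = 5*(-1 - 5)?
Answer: -287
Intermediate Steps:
v(T) = -30 (v(T) = 5*(-6) = -30)
L(X, r) = -30 + X (L(X, r) = (X - 30)*1 = (-30 + X)*1 = -30 + X)
-248 + L(-9, 17) = -248 + (-30 - 9) = -248 - 39 = -287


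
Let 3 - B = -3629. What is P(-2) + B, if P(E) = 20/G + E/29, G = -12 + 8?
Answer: 105181/29 ≈ 3626.9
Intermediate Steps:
B = 3632 (B = 3 - 1*(-3629) = 3 + 3629 = 3632)
G = -4
P(E) = -5 + E/29 (P(E) = 20/(-4) + E/29 = 20*(-¼) + E*(1/29) = -5 + E/29)
P(-2) + B = (-5 + (1/29)*(-2)) + 3632 = (-5 - 2/29) + 3632 = -147/29 + 3632 = 105181/29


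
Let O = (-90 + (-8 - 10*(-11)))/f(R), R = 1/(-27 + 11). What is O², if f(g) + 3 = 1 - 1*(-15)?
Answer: 144/169 ≈ 0.85207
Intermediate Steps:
R = -1/16 (R = 1/(-16) = -1/16 ≈ -0.062500)
f(g) = 13 (f(g) = -3 + (1 - 1*(-15)) = -3 + (1 + 15) = -3 + 16 = 13)
O = 12/13 (O = (-90 + (-8 - 10*(-11)))/13 = (-90 + (-8 + 110))*(1/13) = (-90 + 102)*(1/13) = 12*(1/13) = 12/13 ≈ 0.92308)
O² = (12/13)² = 144/169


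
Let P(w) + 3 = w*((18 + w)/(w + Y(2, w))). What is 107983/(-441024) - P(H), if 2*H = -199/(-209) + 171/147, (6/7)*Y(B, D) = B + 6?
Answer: 293875761875219/360468519157824 ≈ 0.81526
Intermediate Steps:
Y(B, D) = 7 + 7*B/6 (Y(B, D) = 7*(B + 6)/6 = 7*(6 + B)/6 = 7 + 7*B/6)
H = 10832/10241 (H = (-199/(-209) + 171/147)/2 = (-199*(-1/209) + 171*(1/147))/2 = (199/209 + 57/49)/2 = (½)*(21664/10241) = 10832/10241 ≈ 1.0577)
P(w) = -3 + w*(18 + w)/(28/3 + w) (P(w) = -3 + w*((18 + w)/(w + (7 + (7/6)*2))) = -3 + w*((18 + w)/(w + (7 + 7/3))) = -3 + w*((18 + w)/(w + 28/3)) = -3 + w*((18 + w)/(28/3 + w)) = -3 + w*(18 + w)/(28/3 + w))
107983/(-441024) - P(H) = 107983/(-441024) - 3*(-28 + (10832/10241)² + 15*(10832/10241))/(28 + 3*(10832/10241)) = 107983*(-1/441024) - 3*(-28 + 117332224/104878081 + 162480/10241)/(28 + 32496/10241) = -107983/441024 - 3*(-1155296364)/(319244/10241*104878081) = -107983/441024 - 3*10241*(-1155296364)/(319244*104878081) = -107983/441024 - 1*(-866472273/817344451) = -107983/441024 + 866472273/817344451 = 293875761875219/360468519157824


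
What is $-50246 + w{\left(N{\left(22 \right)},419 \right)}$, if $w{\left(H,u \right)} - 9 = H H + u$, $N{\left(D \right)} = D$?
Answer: $-49334$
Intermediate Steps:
$w{\left(H,u \right)} = 9 + u + H^{2}$ ($w{\left(H,u \right)} = 9 + \left(H H + u\right) = 9 + \left(H^{2} + u\right) = 9 + \left(u + H^{2}\right) = 9 + u + H^{2}$)
$-50246 + w{\left(N{\left(22 \right)},419 \right)} = -50246 + \left(9 + 419 + 22^{2}\right) = -50246 + \left(9 + 419 + 484\right) = -50246 + 912 = -49334$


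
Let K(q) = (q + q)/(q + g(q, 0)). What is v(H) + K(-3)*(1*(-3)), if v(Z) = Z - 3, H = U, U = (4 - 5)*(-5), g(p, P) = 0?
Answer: -4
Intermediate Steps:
K(q) = 2 (K(q) = (q + q)/(q + 0) = (2*q)/q = 2)
U = 5 (U = -1*(-5) = 5)
H = 5
v(Z) = -3 + Z
v(H) + K(-3)*(1*(-3)) = (-3 + 5) + 2*(1*(-3)) = 2 + 2*(-3) = 2 - 6 = -4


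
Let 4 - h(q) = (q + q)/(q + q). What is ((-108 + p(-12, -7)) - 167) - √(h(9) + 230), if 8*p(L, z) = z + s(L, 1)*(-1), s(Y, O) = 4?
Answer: -2211/8 - √233 ≈ -291.64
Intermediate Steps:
h(q) = 3 (h(q) = 4 - (q + q)/(q + q) = 4 - 2*q/(2*q) = 4 - 2*q*1/(2*q) = 4 - 1*1 = 4 - 1 = 3)
p(L, z) = -½ + z/8 (p(L, z) = (z + 4*(-1))/8 = (z - 4)/8 = (-4 + z)/8 = -½ + z/8)
((-108 + p(-12, -7)) - 167) - √(h(9) + 230) = ((-108 + (-½ + (⅛)*(-7))) - 167) - √(3 + 230) = ((-108 + (-½ - 7/8)) - 167) - √233 = ((-108 - 11/8) - 167) - √233 = (-875/8 - 167) - √233 = -2211/8 - √233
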